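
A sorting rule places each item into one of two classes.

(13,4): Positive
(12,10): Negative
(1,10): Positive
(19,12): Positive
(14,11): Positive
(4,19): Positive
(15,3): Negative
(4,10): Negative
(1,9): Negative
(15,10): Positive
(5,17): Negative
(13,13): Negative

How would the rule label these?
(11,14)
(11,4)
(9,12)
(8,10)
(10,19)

The distinguishing property — sum is odd — holds for all the 'Positive' cases and none of the 'Negative' cases.
(11,14): 11+14 = 25, matches → Positive.
(11,4): 11+4 = 15, matches → Positive.
(9,12): 9+12 = 21, matches → Positive.
(8,10): 8+10 = 18, doesn't match → Negative.
(10,19): 10+19 = 29, matches → Positive.

Positive, Positive, Positive, Negative, Positive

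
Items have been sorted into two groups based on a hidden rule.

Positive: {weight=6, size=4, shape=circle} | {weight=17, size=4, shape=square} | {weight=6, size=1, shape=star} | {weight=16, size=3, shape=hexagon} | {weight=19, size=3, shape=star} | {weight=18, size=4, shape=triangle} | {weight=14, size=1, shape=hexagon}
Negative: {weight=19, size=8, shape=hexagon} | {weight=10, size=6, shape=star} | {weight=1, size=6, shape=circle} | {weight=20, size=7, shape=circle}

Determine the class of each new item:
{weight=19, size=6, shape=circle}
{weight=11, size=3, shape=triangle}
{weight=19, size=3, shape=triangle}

Every 'Positive' example satisfies: size ≤ 4. None of the 'Negative' examples do.
{weight=19, size=6, shape=circle}: size = 6 — fails this test, so Negative.
{weight=11, size=3, shape=triangle}: size = 3 — fits, so Positive.
{weight=19, size=3, shape=triangle}: size = 3 — fits, so Positive.

Negative, Positive, Positive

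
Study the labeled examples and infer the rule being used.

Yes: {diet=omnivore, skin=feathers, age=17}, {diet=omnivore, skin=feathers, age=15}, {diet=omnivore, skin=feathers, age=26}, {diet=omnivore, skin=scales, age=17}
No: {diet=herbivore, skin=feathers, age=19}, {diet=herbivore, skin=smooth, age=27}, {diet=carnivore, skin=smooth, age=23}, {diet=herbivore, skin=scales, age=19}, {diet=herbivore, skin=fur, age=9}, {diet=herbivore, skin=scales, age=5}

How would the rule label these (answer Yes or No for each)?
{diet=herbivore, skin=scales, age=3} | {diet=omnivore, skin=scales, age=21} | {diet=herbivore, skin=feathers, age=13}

No, Yes, No

All 'Yes' examples share one property — diet is omnivore — and every 'No' example lacks it.
{diet=herbivore, skin=scales, age=3}: diet is herbivore — does not pass, so No. {diet=omnivore, skin=scales, age=21}: diet is omnivore — passes, so Yes. {diet=herbivore, skin=feathers, age=13}: diet is herbivore — does not pass, so No.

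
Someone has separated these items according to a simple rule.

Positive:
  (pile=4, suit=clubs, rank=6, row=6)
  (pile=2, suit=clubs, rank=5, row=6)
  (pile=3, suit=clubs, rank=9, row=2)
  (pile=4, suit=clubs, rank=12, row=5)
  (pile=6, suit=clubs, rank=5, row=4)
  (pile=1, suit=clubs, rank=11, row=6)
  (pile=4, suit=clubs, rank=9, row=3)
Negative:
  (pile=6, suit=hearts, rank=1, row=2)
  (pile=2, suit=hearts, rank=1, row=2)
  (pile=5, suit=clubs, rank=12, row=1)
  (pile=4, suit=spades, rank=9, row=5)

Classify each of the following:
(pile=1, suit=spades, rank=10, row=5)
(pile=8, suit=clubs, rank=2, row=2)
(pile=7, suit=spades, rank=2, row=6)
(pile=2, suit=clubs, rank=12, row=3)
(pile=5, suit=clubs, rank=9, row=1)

Negative, Positive, Negative, Positive, Negative

A rule that fits every label: suit is clubs AND row ≥ 2 — true of each 'Positive' example, false of each 'Negative' one.
(pile=1, suit=spades, rank=10, row=5): suit is spades, row = 5 — fails the rule, so Negative.
(pile=8, suit=clubs, rank=2, row=2): suit is clubs, row = 2 — meets the rule, so Positive.
(pile=7, suit=spades, rank=2, row=6): suit is spades, row = 6 — fails the rule, so Negative.
(pile=2, suit=clubs, rank=12, row=3): suit is clubs, row = 3 — meets the rule, so Positive.
(pile=5, suit=clubs, rank=9, row=1): suit is clubs, row = 1 — fails the rule, so Negative.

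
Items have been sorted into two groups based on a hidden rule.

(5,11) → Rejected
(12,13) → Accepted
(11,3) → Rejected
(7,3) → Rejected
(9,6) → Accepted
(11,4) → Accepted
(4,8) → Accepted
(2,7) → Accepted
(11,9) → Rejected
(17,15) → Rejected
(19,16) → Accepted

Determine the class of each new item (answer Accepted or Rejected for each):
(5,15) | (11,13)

Comparing the two groups points to one rule — product is even.
(5,15): 5·15 = 75 — doesn't match, so Rejected. (11,13): 11·13 = 143 — doesn't match, so Rejected.

Rejected, Rejected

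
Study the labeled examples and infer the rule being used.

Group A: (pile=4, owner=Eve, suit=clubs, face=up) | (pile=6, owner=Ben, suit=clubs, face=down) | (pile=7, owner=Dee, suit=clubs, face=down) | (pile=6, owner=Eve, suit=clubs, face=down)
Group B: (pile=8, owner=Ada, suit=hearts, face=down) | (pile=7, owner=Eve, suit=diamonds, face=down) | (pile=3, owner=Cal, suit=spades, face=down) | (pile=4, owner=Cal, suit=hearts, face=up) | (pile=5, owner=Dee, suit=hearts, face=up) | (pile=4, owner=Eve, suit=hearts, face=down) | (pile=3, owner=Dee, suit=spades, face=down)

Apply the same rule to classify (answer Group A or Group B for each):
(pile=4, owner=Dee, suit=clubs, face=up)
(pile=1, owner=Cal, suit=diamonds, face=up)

The common property of the 'Group A' items is: suit is clubs. No 'Group B' item has it.
(pile=4, owner=Dee, suit=clubs, face=up) — suit is clubs, hence Group A. (pile=1, owner=Cal, suit=diamonds, face=up) — suit is diamonds, hence Group B.

Group A, Group B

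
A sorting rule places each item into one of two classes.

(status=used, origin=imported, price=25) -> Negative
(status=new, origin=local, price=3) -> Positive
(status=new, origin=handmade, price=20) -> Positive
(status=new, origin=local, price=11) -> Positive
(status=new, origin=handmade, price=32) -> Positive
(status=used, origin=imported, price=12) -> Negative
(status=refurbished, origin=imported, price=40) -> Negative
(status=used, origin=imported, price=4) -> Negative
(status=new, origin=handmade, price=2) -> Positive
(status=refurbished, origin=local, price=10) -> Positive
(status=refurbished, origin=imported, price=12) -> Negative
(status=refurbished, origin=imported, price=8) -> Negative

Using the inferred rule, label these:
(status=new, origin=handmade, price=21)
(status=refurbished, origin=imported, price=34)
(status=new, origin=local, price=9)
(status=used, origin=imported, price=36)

The classifier is using: origin is not imported.
(status=new, origin=handmade, price=21): origin is handmade, fits → Positive. (status=refurbished, origin=imported, price=34): origin is imported, fails the rule → Negative. (status=new, origin=local, price=9): origin is local, fits → Positive. (status=used, origin=imported, price=36): origin is imported, fails the rule → Negative.

Positive, Negative, Positive, Negative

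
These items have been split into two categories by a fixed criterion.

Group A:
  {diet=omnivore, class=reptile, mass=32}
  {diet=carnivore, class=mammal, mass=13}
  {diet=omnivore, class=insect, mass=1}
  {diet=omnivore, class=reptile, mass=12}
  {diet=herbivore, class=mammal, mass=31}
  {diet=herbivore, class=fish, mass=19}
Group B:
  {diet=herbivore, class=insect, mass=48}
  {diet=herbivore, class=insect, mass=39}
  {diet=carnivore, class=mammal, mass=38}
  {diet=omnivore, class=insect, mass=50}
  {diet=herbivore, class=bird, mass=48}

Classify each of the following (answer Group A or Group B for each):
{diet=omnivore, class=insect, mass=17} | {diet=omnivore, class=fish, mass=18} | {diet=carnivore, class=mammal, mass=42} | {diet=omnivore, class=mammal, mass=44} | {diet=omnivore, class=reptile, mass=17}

Group A, Group A, Group B, Group B, Group A

One predicate separates the groups cleanly: mass ≤ 32.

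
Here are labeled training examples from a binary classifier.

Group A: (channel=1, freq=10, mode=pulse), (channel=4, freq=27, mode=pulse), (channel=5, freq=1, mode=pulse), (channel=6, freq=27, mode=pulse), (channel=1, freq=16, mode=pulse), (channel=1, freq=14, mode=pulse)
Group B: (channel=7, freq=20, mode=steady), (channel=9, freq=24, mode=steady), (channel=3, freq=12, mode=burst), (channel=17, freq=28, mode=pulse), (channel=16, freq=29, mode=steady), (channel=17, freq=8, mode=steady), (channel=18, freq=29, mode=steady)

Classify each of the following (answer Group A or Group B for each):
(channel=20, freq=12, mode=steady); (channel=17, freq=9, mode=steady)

Group B, Group B

Every 'Group A' example satisfies: mode is pulse AND freq ≤ 27. None of the 'Group B' examples do.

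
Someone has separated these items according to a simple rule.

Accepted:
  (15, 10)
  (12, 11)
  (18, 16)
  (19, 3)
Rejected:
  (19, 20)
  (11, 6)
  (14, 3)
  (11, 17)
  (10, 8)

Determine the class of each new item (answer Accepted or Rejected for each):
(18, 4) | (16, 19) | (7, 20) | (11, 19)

Accepted, Rejected, Rejected, Rejected

The rule appears to be: first > second AND sum ≥ 22.
Accepted: (18, 4), since 18 > 4, 18+4 = 22.
Rejected: (16, 19), since 16 < 19, 16+19 = 35.
Rejected: (7, 20), since 7 < 20, 7+20 = 27.
Rejected: (11, 19), since 11 < 19, 11+19 = 30.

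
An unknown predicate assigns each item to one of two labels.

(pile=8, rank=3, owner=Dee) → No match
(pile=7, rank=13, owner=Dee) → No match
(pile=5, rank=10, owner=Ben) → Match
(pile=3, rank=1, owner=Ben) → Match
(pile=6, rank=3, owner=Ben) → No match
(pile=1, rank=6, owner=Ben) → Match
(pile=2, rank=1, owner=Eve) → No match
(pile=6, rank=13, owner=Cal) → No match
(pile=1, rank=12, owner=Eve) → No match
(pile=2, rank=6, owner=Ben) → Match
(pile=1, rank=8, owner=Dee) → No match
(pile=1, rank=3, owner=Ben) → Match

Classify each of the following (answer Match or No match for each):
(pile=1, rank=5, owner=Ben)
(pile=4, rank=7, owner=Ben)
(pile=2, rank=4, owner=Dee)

Match, Match, No match

The distinguishing property — owner is Ben AND pile ≤ 5 — holds for all the 'Match' cases and none of the 'No match' cases.
(pile=1, rank=5, owner=Ben): Match (owner is Ben, pile = 1). (pile=4, rank=7, owner=Ben): Match (owner is Ben, pile = 4). (pile=2, rank=4, owner=Dee): No match (owner is Dee, pile = 2).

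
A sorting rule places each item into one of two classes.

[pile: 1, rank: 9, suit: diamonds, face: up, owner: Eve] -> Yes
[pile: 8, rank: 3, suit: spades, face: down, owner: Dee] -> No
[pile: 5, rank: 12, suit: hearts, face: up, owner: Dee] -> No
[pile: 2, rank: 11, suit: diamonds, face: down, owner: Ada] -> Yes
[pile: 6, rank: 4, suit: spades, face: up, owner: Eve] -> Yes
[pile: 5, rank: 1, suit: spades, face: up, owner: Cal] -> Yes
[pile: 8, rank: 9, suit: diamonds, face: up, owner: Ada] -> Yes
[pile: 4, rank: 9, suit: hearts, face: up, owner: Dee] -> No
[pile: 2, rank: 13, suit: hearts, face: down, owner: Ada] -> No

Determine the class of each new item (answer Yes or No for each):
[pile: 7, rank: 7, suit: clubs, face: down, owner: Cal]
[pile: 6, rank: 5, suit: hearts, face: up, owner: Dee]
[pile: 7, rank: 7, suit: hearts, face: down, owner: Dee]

Yes, No, No

A rule that fits every label: owner is not Dee AND rank ≤ 11 — true of each 'Yes' example, false of each 'No' one.
[pile: 7, rank: 7, suit: clubs, face: down, owner: Cal]: owner is Cal, rank = 7, has this property → Yes.
[pile: 6, rank: 5, suit: hearts, face: up, owner: Dee]: owner is Dee, rank = 5, doesn't qualify → No.
[pile: 7, rank: 7, suit: hearts, face: down, owner: Dee]: owner is Dee, rank = 7, doesn't qualify → No.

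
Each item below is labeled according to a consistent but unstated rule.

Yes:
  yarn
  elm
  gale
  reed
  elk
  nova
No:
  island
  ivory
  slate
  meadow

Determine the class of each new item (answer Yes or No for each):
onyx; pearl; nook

Yes, No, Yes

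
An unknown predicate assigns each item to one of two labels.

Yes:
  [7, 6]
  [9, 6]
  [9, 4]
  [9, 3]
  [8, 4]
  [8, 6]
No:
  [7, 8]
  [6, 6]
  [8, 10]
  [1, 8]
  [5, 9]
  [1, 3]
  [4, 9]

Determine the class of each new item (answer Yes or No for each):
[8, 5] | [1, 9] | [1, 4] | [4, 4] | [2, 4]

Yes, No, No, No, No

Rule: first > second. This holds for each 'Yes' example and fails for each 'No' one.
[8, 5] → 8 > 5 → Yes. [1, 9] → 1 < 9 → No. [1, 4] → 1 < 4 → No. [4, 4] → 4 = 4 → No. [2, 4] → 2 < 4 → No.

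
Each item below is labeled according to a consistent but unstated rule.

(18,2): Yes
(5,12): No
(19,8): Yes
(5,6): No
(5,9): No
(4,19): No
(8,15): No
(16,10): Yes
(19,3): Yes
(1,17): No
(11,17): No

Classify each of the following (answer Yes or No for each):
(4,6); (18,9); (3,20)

No, Yes, No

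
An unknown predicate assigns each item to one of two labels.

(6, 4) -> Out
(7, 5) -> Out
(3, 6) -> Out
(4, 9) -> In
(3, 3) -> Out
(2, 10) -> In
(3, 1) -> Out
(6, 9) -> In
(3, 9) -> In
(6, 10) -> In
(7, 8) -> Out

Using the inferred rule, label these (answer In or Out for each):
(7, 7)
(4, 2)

Out, Out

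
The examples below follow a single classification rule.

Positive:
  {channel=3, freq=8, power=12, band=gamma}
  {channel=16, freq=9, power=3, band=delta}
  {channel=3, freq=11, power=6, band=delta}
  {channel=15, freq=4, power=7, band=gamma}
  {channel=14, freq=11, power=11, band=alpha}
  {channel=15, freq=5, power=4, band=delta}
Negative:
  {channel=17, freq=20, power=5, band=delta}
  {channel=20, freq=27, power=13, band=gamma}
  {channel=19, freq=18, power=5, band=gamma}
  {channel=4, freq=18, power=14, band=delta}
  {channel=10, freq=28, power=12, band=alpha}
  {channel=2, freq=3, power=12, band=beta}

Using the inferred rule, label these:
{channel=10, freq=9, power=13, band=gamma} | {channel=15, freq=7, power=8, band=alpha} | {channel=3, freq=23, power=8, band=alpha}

Rule: freq ≥ 4 AND freq ≤ 11. This holds for each 'Positive' example and fails for each 'Negative' one.
{channel=10, freq=9, power=13, band=gamma} — freq = 9, hence Positive. {channel=15, freq=7, power=8, band=alpha} — freq = 7, hence Positive. {channel=3, freq=23, power=8, band=alpha} — freq = 23, hence Negative.

Positive, Positive, Negative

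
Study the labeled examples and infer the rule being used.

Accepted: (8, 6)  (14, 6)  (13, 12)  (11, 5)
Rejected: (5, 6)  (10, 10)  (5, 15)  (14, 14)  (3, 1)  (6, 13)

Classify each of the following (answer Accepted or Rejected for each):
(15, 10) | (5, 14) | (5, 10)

Accepted, Rejected, Rejected

The distinguishing property — first > second AND sum ≥ 11 — holds for all the 'Accepted' cases and none of the 'Rejected' cases.
(15, 10): Accepted (15 > 10, 15+10 = 25).
(5, 14): Rejected (5 < 14, 5+14 = 19).
(5, 10): Rejected (5 < 10, 5+10 = 15).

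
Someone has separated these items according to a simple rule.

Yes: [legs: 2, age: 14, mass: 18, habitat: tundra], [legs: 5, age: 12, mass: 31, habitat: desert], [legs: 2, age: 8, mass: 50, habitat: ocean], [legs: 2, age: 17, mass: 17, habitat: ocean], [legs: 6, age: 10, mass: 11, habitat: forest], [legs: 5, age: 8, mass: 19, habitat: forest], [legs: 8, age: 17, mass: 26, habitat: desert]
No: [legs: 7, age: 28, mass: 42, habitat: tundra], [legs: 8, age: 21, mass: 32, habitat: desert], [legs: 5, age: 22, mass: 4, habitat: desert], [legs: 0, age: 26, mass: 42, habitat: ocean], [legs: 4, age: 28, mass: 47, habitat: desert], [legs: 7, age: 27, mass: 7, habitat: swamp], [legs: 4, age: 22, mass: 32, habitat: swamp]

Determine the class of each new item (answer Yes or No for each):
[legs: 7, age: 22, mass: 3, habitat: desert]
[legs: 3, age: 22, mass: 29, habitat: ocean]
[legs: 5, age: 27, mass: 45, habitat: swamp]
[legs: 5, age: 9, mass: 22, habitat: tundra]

No, No, No, Yes

The distinguishing property — age ≤ 17 — holds for all the 'Yes' cases and none of the 'No' cases.
[legs: 7, age: 22, mass: 3, habitat: desert] — age = 22, hence No.
[legs: 3, age: 22, mass: 29, habitat: ocean] — age = 22, hence No.
[legs: 5, age: 27, mass: 45, habitat: swamp] — age = 27, hence No.
[legs: 5, age: 9, mass: 22, habitat: tundra] — age = 9, hence Yes.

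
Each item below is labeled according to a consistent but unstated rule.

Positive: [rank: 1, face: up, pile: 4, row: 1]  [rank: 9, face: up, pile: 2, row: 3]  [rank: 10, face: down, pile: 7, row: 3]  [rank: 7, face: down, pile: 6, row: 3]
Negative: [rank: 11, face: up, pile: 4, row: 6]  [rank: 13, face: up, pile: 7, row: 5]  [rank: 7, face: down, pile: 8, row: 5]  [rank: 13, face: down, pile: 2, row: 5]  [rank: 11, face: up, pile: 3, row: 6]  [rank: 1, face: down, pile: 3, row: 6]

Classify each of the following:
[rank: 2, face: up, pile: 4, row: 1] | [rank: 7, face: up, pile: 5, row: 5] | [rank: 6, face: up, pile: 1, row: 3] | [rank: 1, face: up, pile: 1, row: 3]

One predicate separates the groups cleanly: row ≤ 3.
[rank: 2, face: up, pile: 4, row: 1] — row = 1, hence Positive. [rank: 7, face: up, pile: 5, row: 5] — row = 5, hence Negative. [rank: 6, face: up, pile: 1, row: 3] — row = 3, hence Positive. [rank: 1, face: up, pile: 1, row: 3] — row = 3, hence Positive.

Positive, Negative, Positive, Positive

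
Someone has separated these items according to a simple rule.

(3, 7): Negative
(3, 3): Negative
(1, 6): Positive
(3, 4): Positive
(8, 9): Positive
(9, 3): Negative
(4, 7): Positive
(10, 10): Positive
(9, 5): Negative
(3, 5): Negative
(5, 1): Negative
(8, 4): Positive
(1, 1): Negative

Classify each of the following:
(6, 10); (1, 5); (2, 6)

Checking candidate rules against both groups, what survives is: product is even.
(6, 10) — 6·10 = 60, hence Positive.
(1, 5) — 1·5 = 5, hence Negative.
(2, 6) — 2·6 = 12, hence Positive.

Positive, Negative, Positive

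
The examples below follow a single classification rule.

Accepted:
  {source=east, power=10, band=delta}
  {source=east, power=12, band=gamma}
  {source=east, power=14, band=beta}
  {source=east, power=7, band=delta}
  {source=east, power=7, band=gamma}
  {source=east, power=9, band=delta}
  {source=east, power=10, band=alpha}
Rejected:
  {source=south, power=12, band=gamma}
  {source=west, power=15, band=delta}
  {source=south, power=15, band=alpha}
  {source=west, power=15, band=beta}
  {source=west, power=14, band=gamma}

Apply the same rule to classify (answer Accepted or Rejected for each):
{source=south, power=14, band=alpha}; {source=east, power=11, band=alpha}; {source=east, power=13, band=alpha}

Rejected, Accepted, Accepted

The simplest hypothesis consistent with all the labels is: source is east.
{source=south, power=14, band=alpha} — source is south, hence Rejected.
{source=east, power=11, band=alpha} — source is east, hence Accepted.
{source=east, power=13, band=alpha} — source is east, hence Accepted.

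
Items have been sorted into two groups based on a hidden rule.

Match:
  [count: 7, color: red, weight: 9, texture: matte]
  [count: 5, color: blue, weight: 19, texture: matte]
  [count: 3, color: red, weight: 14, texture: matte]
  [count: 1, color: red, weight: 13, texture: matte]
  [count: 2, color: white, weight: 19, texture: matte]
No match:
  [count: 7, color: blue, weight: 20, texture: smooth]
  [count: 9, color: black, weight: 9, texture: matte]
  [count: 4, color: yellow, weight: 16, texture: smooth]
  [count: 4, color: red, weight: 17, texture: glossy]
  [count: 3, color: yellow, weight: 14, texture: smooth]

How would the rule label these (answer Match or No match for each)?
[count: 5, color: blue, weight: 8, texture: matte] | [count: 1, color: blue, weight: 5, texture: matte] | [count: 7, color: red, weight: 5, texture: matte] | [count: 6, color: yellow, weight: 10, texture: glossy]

Match, Match, Match, No match

The rule appears to be: texture is matte AND count ≤ 7.
[count: 5, color: blue, weight: 8, texture: matte]: texture is matte, count = 5, meets the rule → Match.
[count: 1, color: blue, weight: 5, texture: matte]: texture is matte, count = 1, meets the rule → Match.
[count: 7, color: red, weight: 5, texture: matte]: texture is matte, count = 7, meets the rule → Match.
[count: 6, color: yellow, weight: 10, texture: glossy]: texture is glossy, count = 6, doesn't qualify → No match.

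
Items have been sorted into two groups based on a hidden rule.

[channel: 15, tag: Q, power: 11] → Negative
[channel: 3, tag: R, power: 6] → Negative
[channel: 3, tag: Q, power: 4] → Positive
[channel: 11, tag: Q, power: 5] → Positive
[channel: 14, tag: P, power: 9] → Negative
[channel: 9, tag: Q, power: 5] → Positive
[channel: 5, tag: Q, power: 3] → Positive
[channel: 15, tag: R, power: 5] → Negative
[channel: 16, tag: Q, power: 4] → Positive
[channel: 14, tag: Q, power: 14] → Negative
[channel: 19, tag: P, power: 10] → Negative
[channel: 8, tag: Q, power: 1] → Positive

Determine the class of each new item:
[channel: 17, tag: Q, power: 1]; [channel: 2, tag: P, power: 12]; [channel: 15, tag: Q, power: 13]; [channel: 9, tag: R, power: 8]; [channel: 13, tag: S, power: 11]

Positive, Negative, Negative, Negative, Negative

One predicate separates the groups cleanly: tag is Q AND power ≤ 5.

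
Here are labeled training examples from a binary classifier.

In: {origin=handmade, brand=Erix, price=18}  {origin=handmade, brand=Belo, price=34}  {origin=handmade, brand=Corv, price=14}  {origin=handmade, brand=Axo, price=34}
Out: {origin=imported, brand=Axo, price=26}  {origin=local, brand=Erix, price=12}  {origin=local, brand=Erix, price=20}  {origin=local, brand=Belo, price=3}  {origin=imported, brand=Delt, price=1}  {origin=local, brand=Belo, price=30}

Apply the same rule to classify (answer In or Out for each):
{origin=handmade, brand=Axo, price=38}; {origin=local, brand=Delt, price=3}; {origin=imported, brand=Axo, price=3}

The distinguishing property — origin is handmade — holds for all the 'In' cases and none of the 'Out' cases.

In, Out, Out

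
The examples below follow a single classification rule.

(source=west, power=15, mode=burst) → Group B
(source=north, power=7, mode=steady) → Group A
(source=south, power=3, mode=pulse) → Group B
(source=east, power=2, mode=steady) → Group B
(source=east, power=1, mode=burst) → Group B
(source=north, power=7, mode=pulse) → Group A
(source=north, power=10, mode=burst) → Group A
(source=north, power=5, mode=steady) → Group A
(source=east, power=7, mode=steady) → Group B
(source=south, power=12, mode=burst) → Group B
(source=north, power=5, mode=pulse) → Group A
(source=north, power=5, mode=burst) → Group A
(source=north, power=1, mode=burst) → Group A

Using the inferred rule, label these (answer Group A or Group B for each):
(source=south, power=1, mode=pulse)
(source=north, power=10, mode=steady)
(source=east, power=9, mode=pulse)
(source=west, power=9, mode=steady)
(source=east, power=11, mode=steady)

Group B, Group A, Group B, Group B, Group B

Rule: source is north. This holds for each 'Group A' example and fails for each 'Group B' one.
(source=south, power=1, mode=pulse) — source is south, hence Group B.
(source=north, power=10, mode=steady) — source is north, hence Group A.
(source=east, power=9, mode=pulse) — source is east, hence Group B.
(source=west, power=9, mode=steady) — source is west, hence Group B.
(source=east, power=11, mode=steady) — source is east, hence Group B.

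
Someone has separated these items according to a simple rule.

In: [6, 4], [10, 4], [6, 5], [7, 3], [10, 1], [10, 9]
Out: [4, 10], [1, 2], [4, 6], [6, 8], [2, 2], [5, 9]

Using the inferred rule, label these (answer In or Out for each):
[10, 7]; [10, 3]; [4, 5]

A rule that fits every label: first > second — true of each 'In' example, false of each 'Out' one.
In: [10, 7], since 10 > 7.
In: [10, 3], since 10 > 3.
Out: [4, 5], since 4 < 5.

In, In, Out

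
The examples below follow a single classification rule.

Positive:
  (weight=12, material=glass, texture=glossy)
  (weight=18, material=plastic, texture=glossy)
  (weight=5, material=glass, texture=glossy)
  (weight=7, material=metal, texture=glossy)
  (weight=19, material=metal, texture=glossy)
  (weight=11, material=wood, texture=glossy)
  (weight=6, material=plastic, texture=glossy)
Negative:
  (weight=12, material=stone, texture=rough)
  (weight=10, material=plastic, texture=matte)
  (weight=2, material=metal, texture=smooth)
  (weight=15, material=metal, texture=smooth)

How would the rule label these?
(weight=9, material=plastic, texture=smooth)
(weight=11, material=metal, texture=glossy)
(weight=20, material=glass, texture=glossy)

Negative, Positive, Positive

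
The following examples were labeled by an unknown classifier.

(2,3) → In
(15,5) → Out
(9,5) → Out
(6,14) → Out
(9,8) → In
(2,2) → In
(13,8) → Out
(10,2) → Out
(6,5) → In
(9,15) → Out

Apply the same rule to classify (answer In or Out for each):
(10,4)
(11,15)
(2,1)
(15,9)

Out, Out, In, Out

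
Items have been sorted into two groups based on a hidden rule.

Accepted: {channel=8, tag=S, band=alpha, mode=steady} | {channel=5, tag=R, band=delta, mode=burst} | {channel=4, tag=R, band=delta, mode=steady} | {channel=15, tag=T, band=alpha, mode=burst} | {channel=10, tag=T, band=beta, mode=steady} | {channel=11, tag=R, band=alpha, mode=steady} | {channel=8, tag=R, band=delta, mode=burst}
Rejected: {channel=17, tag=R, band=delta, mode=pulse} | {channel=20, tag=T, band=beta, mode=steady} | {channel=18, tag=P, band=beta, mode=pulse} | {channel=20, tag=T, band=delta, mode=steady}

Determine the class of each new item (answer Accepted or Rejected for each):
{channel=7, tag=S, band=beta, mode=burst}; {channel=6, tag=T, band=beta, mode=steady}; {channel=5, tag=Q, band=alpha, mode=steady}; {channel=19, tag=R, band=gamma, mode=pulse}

Accepted, Accepted, Accepted, Rejected

All 'Accepted' examples share one property — channel ≤ 15 — and every 'Rejected' example lacks it.
Accepted: {channel=7, tag=S, band=beta, mode=burst}, since channel = 7.
Accepted: {channel=6, tag=T, band=beta, mode=steady}, since channel = 6.
Accepted: {channel=5, tag=Q, band=alpha, mode=steady}, since channel = 5.
Rejected: {channel=19, tag=R, band=gamma, mode=pulse}, since channel = 19.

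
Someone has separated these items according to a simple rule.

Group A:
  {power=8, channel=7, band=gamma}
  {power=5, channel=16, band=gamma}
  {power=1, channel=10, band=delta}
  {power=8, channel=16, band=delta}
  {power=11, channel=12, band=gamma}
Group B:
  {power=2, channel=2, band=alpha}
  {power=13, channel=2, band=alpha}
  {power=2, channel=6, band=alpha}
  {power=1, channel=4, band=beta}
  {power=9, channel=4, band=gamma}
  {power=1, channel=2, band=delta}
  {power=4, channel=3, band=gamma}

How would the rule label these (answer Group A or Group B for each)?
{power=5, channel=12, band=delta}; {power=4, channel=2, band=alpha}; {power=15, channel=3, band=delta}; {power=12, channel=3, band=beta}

Group A, Group B, Group B, Group B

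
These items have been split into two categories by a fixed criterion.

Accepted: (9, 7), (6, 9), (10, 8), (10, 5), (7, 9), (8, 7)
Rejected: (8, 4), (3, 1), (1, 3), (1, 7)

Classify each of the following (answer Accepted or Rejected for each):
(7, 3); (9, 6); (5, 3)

Rejected, Accepted, Rejected

The simplest hypothesis consistent with all the labels is: sum ≥ 15.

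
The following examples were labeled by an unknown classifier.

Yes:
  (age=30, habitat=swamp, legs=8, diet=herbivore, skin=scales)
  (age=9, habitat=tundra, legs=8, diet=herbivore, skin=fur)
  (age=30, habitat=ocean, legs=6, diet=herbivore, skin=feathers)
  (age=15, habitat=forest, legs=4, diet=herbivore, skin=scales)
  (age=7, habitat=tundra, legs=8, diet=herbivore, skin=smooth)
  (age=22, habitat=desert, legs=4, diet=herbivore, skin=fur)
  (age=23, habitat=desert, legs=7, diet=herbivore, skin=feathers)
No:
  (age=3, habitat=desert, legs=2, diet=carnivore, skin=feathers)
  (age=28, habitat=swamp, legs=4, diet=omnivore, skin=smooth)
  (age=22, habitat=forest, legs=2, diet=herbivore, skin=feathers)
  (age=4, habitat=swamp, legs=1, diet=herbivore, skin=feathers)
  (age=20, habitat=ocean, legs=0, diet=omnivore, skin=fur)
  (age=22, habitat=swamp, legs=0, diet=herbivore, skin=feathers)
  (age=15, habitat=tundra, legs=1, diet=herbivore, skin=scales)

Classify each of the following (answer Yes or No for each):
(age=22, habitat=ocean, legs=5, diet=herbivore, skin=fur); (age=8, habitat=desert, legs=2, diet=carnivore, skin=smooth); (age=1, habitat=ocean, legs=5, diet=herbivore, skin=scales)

Yes, No, Yes

Rule: diet is herbivore AND legs ≥ 4. This holds for each 'Yes' example and fails for each 'No' one.
(age=22, habitat=ocean, legs=5, diet=herbivore, skin=fur) — diet is herbivore, legs = 5, hence Yes. (age=8, habitat=desert, legs=2, diet=carnivore, skin=smooth) — diet is carnivore, legs = 2, hence No. (age=1, habitat=ocean, legs=5, diet=herbivore, skin=scales) — diet is herbivore, legs = 5, hence Yes.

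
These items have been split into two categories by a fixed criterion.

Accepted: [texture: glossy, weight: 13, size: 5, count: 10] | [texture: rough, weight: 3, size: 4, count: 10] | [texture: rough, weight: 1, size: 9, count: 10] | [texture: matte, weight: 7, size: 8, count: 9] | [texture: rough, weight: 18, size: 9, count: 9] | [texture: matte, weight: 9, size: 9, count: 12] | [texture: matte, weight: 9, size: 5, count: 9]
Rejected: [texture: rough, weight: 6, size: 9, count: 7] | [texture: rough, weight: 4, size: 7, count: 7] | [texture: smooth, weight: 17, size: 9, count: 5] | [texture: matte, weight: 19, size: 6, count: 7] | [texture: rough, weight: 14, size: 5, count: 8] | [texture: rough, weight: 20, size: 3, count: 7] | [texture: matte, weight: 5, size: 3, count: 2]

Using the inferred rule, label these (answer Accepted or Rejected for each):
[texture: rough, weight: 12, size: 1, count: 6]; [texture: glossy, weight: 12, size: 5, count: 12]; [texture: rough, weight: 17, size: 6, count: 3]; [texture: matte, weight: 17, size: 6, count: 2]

The simplest hypothesis consistent with all the labels is: count ≥ 9.

Rejected, Accepted, Rejected, Rejected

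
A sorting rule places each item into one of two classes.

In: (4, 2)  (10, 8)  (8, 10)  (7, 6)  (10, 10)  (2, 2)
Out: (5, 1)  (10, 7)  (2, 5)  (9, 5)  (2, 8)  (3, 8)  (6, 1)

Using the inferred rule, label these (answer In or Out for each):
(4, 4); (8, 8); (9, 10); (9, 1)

The rule appears to be: |first − second| ≤ 2.
(4, 4): |4−4| = 0 — meets the rule, so In.
(8, 8): |8−8| = 0 — meets the rule, so In.
(9, 10): |9−10| = 1 — meets the rule, so In.
(9, 1): |9−1| = 8 — fails this test, so Out.

In, In, In, Out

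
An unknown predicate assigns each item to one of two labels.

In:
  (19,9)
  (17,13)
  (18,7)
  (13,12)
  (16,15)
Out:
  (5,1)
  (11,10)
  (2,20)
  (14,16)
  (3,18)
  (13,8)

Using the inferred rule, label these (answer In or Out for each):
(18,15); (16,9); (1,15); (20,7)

In, In, Out, In

A rule that fits every label: first > second AND sum ≥ 22 — true of each 'In' example, false of each 'Out' one.
(18,15): In (18 > 15, 18+15 = 33). (16,9): In (16 > 9, 16+9 = 25). (1,15): Out (1 < 15, 1+15 = 16). (20,7): In (20 > 7, 20+7 = 27).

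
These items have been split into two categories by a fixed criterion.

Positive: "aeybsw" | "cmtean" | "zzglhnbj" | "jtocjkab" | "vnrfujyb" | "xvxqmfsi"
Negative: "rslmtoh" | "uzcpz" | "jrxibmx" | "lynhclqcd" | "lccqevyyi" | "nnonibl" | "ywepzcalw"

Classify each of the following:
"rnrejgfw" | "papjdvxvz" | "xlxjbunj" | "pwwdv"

Positive, Negative, Positive, Negative

Checking candidate rules against both groups, what survives is: even length.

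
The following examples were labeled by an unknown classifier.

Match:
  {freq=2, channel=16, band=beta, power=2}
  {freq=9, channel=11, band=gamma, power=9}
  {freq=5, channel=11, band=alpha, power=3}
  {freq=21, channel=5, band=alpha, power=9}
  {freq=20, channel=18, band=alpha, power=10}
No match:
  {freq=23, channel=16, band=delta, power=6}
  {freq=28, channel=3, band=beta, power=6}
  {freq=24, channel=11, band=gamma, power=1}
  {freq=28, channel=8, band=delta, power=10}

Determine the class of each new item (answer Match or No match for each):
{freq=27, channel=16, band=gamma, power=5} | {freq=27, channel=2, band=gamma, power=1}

No match, No match

Every 'Match' example satisfies: freq ≤ 21. None of the 'No match' examples do.
{freq=27, channel=16, band=gamma, power=5}: freq = 27 — does not satisfy this, so No match. {freq=27, channel=2, band=gamma, power=1}: freq = 27 — does not satisfy this, so No match.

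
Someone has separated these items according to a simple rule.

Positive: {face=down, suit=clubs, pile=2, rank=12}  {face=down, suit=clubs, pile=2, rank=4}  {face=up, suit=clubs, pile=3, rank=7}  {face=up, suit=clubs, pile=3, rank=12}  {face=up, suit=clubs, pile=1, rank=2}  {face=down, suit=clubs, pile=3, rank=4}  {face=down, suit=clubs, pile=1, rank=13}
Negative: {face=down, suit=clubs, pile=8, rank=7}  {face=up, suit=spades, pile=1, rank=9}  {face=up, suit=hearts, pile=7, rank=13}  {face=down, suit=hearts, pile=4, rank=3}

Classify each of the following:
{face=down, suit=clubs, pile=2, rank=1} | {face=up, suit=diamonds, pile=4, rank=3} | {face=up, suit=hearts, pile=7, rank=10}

The rule appears to be: suit is clubs AND pile ≤ 3.
{face=down, suit=clubs, pile=2, rank=1}: suit is clubs, pile = 2, meets the rule → Positive. {face=up, suit=diamonds, pile=4, rank=3}: suit is diamonds, pile = 4, doesn't qualify → Negative. {face=up, suit=hearts, pile=7, rank=10}: suit is hearts, pile = 7, doesn't qualify → Negative.

Positive, Negative, Negative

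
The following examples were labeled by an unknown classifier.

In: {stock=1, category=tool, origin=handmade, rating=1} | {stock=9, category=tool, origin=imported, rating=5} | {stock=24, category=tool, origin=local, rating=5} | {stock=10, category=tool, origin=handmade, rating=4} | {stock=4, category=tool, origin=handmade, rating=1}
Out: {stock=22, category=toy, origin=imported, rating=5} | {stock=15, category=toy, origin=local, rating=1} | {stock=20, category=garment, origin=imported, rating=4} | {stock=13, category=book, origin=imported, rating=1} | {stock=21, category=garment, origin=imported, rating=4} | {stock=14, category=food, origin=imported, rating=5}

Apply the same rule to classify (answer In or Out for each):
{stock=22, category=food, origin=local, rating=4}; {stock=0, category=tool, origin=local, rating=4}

Out, In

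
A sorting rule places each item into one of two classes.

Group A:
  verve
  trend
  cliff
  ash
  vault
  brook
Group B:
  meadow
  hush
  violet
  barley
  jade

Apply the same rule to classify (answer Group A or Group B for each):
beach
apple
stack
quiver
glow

The common property of the 'Group A' items is: odd length. No 'Group B' item has it.
beach: length 5 — fits, so Group A.
apple: length 5 — fits, so Group A.
stack: length 5 — fits, so Group A.
quiver: length 6 — doesn't match, so Group B.
glow: length 4 — doesn't match, so Group B.

Group A, Group A, Group A, Group B, Group B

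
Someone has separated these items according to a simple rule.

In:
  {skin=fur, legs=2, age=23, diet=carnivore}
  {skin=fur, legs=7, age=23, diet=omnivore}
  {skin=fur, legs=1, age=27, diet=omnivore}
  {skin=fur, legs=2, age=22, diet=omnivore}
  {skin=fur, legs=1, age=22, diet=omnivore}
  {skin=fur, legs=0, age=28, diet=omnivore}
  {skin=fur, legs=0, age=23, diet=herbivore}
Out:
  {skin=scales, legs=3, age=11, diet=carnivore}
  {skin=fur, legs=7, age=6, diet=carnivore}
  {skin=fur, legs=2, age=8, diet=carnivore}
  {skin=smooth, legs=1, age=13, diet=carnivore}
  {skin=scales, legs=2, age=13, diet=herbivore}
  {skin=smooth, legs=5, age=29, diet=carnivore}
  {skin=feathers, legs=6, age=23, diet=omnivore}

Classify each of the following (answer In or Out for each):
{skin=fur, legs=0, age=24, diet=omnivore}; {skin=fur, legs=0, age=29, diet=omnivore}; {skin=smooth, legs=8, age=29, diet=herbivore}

In, In, Out

The distinguishing property — skin is fur AND age ≥ 11 — holds for all the 'In' cases and none of the 'Out' cases.
{skin=fur, legs=0, age=24, diet=omnivore}: skin is fur, age = 24, has this property → In.
{skin=fur, legs=0, age=29, diet=omnivore}: skin is fur, age = 29, has this property → In.
{skin=smooth, legs=8, age=29, diet=herbivore}: skin is smooth, age = 29, fails the rule → Out.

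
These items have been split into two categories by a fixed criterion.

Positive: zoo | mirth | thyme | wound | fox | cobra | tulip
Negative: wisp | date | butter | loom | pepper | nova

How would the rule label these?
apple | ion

Positive, Positive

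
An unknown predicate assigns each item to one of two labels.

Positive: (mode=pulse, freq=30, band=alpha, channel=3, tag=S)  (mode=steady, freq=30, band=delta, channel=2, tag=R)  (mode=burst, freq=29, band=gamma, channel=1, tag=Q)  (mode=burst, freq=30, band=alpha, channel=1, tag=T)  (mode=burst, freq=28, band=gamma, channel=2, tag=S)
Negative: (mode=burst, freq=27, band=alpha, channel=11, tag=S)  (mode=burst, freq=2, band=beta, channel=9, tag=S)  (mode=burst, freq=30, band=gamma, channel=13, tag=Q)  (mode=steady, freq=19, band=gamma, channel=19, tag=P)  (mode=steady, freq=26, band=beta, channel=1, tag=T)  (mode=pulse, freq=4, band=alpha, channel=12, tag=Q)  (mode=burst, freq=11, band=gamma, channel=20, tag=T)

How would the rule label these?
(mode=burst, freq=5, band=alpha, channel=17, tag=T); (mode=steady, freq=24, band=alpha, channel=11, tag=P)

The common property of the 'Positive' items is: freq ≥ 27 AND channel ≤ 3. No 'Negative' item has it.
(mode=burst, freq=5, band=alpha, channel=17, tag=T): Negative (freq = 5, channel = 17). (mode=steady, freq=24, band=alpha, channel=11, tag=P): Negative (freq = 24, channel = 11).

Negative, Negative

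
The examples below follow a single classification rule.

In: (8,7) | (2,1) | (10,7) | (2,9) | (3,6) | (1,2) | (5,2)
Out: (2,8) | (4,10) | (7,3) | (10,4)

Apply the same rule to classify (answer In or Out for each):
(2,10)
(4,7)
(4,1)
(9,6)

Out, In, In, In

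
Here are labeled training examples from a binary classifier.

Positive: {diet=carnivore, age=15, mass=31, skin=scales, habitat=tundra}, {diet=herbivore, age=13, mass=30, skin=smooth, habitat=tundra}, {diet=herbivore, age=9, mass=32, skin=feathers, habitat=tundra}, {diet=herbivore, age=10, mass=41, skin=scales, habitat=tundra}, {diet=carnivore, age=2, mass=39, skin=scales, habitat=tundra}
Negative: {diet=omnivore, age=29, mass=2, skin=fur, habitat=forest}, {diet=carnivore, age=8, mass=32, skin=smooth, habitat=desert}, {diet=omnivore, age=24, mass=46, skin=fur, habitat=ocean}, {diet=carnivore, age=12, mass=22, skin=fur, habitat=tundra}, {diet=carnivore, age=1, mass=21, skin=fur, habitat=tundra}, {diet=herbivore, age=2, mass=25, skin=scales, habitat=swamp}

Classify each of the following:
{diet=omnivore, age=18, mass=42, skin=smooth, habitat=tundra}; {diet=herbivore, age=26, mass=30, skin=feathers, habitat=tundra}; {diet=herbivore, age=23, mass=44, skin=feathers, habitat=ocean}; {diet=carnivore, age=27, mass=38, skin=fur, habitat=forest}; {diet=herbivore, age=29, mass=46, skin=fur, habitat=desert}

Positive, Positive, Negative, Negative, Negative

The classifier is using: habitat is tundra AND mass ≥ 25.
{diet=omnivore, age=18, mass=42, skin=smooth, habitat=tundra}: habitat is tundra, mass = 42, satisfies this → Positive.
{diet=herbivore, age=26, mass=30, skin=feathers, habitat=tundra}: habitat is tundra, mass = 30, satisfies this → Positive.
{diet=herbivore, age=23, mass=44, skin=feathers, habitat=ocean}: habitat is ocean, mass = 44, doesn't match → Negative.
{diet=carnivore, age=27, mass=38, skin=fur, habitat=forest}: habitat is forest, mass = 38, doesn't match → Negative.
{diet=herbivore, age=29, mass=46, skin=fur, habitat=desert}: habitat is desert, mass = 46, doesn't match → Negative.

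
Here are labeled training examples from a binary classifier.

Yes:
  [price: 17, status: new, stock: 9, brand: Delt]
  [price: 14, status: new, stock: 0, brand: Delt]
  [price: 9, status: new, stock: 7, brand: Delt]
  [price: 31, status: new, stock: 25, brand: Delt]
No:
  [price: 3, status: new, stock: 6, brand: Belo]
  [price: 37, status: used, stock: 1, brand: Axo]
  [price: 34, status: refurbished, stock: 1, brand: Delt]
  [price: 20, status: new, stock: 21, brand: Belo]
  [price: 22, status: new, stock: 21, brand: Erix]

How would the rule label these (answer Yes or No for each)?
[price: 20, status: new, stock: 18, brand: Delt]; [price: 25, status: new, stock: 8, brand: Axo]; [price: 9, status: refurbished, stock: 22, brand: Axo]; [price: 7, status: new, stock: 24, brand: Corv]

'Yes' ⟺ brand is Delt AND status is new.

Yes, No, No, No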